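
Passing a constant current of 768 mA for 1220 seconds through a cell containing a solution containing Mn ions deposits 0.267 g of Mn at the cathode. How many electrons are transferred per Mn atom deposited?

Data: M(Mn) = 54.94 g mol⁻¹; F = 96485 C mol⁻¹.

Q = I·t = 0.7680 A × 1220.0 s = 937.0 C, so n(e⁻) = 937.0/96485 = 0.009711 mol.
n(Mn) deposited = 0.267 / 54.94 = 0.004860 mol.
Electrons per atom = n(e⁻)/n(Mn) = 0.009711 / 0.004860 = 2.00 ≈ 2, so the ion is Mn²⁺.

2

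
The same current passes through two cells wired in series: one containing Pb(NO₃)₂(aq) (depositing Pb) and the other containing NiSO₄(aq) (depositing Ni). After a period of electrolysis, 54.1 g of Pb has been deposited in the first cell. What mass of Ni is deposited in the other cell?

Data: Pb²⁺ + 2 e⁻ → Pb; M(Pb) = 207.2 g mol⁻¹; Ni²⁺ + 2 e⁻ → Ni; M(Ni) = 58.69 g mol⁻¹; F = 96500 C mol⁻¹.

n(Pb) = 54.1 / 207.2 = 0.2611 mol.
Since Pb²⁺ + 2 e⁻ → Pb, n(e⁻) passed = 2 × 0.2611 = 0.5222 mol.
Cells in series carry the same charge, so the same 0.5222 mol of electrons passes through cell 2.
Ni²⁺ + 2 e⁻ → Ni, so n(Ni) = 0.5222 / 2 = 0.2611 mol.
m(Ni) = 0.2611 × 58.69 = 15.3 g.

15.3 g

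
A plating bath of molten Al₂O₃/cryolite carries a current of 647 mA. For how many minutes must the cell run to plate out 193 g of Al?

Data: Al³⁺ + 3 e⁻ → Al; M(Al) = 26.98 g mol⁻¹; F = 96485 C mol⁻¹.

53300 min

n(Al) = m/M = 193 / 26.98 = 7.153 mol.
Each Al atom requires 3 electrons, so n(e⁻) = 3 × 7.153 = 21.46 mol.
Q = n(e⁻)·F = 21.46 × 96485 = 2071000 C.
t = Q/I = 2071000 / 0.6470 A = 3200000 s = 53300 min.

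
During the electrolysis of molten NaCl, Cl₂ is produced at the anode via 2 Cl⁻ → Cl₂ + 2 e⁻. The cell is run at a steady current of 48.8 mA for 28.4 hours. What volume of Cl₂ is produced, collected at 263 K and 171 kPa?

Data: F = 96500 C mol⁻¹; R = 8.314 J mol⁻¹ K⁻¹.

0.331 L

Q = I·t = 0.04880 A × 102240 s = 4989 C.
n(e⁻) = Q/F = 4989 / 96500 = 0.05170 mol.
2 electrons are transferred per Cl₂ molecule, so n(Cl₂) = 0.05170 / 2 = 0.02585 mol.
V = nRT/P = (0.02585 × 8.314 × 263) / (171 × 10³ Pa) = 3.31 × 10⁻⁴ m³ = 0.331 L.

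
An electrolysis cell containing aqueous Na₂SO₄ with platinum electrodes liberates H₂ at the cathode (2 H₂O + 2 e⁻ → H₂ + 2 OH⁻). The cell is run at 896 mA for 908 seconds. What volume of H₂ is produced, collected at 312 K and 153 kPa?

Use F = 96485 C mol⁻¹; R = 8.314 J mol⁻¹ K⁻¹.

0.0715 L

Q = I·t = 0.8960 A × 908.00 s = 813.6 C.
n(e⁻) = Q/F = 813.6 / 96485 = 0.008432 mol.
2 electrons are transferred per H₂ molecule, so n(H₂) = 0.008432 / 2 = 0.004216 mol.
V = nRT/P = (0.004216 × 8.314 × 312) / (153 × 10³ Pa) = 7.15 × 10⁻⁵ m³ = 0.0715 L.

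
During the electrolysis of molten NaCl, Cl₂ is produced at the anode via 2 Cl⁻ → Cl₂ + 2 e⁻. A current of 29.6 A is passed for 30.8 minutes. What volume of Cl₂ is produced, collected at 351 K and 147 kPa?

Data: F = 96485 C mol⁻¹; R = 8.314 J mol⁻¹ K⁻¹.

5.63 L

Q = I·t = 29.60 A × 1848.0 s = 54700 C.
n(e⁻) = Q/F = 54700 / 96485 = 0.5669 mol.
2 electrons are transferred per Cl₂ molecule, so n(Cl₂) = 0.5669 / 2 = 0.2835 mol.
V = nRT/P = (0.2835 × 8.314 × 351) / (147 × 10³ Pa) = 0.00563 m³ = 5.63 L.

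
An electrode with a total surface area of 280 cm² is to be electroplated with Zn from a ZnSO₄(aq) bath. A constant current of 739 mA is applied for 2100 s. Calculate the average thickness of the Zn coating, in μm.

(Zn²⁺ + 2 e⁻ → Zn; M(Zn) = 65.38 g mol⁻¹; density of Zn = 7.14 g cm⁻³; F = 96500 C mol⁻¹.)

2.63 μm

Q = I·t = 0.7390 × 2100.0 = 1552 C; n(e⁻) = 0.01608 mol.
n(Zn) = n(e⁻)/2 = 0.008041 mol, so m = 0.008041 × 65.38 = 0.5257 g.
Volume = m/ρ = 0.5257 / 7.14 = 0.07363 cm³.
Thickness = V/A = 0.07363 / 280 = 2.63 × 10⁻⁴ cm = 2.63 μm.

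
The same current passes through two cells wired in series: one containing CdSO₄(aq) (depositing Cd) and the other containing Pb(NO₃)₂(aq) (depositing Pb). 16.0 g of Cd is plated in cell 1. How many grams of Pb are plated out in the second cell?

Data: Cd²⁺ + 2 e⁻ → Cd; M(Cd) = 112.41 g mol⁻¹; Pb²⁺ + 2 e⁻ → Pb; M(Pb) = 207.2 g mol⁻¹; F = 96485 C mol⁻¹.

n(Cd) = 16.0 / 112.41 = 0.1423 mol.
Since Cd²⁺ + 2 e⁻ → Cd, n(e⁻) passed = 2 × 0.1423 = 0.2847 mol.
Cells in series carry the same charge, so the same 0.2847 mol of electrons passes through cell 2.
Pb²⁺ + 2 e⁻ → Pb, so n(Pb) = 0.2847 / 2 = 0.1423 mol.
m(Pb) = 0.1423 × 207.2 = 29.5 g.

29.5 g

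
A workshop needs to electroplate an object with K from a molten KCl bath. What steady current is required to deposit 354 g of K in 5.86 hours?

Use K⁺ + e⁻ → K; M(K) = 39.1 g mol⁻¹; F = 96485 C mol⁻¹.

n(K) = 354 / 39.1 = 9.054 mol.
n(e⁻) = 1 × 9.054 = 9.054 mol.
Q = n(e⁻)·F = 9.054 × 96485 = 873500 C.
I = Q/t = 873500 / 21096 s = 41.4 A.

41.4 A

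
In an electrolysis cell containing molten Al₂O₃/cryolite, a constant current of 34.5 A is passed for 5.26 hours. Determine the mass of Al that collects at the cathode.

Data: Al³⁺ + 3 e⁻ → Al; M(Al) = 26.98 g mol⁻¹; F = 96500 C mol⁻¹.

Q = I·t = 34.50 A × 18936 s = 653300 C.
n(e⁻) = Q/F = 653300 / 96500 = 6.770 mol.
Al³⁺ + 3 e⁻ → Al, so n(Al) = n(e⁻)/3 = 2.257 mol.
m = n·M = 2.257 × 26.98 = 60.9 g.

60.9 g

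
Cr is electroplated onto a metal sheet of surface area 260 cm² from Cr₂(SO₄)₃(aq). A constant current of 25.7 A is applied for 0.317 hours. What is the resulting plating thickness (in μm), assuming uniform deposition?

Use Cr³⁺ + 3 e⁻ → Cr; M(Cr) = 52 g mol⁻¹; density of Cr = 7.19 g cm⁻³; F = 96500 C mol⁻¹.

Q = I·t = 25.70 × 1141.2 = 29330 C; n(e⁻) = 0.3039 mol.
n(Cr) = n(e⁻)/3 = 0.1013 mol, so m = 0.1013 × 52 = 5.268 g.
Volume = m/ρ = 5.268 / 7.19 = 0.7327 cm³.
Thickness = V/A = 0.7327 / 260 = 0.00282 cm = 28.2 μm.

28.2 μm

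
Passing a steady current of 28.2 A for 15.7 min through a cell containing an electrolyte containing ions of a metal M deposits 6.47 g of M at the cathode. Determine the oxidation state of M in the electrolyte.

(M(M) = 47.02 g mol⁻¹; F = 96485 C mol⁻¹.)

Q = I·t = 28.20 A × 942.00 s = 26560 C, so n(e⁻) = 26560/96485 = 0.2753 mol.
n(M) deposited = 6.47 / 47.02 = 0.1376 mol.
Electrons per atom = n(e⁻)/n(M) = 0.2753 / 0.1376 = 2.00 ≈ 2, so the ion is M²⁺.

+2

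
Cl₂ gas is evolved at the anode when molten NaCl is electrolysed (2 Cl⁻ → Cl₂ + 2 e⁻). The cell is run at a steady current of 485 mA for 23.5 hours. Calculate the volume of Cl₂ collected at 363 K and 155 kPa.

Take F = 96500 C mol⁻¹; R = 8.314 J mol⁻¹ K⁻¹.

Q = I·t = 0.4850 A × 84600 s = 41030 C.
n(e⁻) = Q/F = 41030 / 96500 = 0.4252 mol.
2 electrons are transferred per Cl₂ molecule, so n(Cl₂) = 0.4252 / 2 = 0.2126 mol.
V = nRT/P = (0.2126 × 8.314 × 363) / (155 × 10³ Pa) = 0.00414 m³ = 4.14 L.

4.14 L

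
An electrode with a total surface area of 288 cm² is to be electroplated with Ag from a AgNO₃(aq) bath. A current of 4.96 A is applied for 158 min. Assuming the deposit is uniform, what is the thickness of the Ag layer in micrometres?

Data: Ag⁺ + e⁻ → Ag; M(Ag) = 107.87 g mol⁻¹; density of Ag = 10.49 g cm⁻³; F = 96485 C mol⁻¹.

174 μm

Q = I·t = 4.960 × 9480.0 = 47020 C; n(e⁻) = 0.4873 mol.
n(Ag) = n(e⁻)/1 = 0.4873 mol, so m = 0.4873 × 107.87 = 52.57 g.
Volume = m/ρ = 52.57 / 10.49 = 5.011 cm³.
Thickness = V/A = 5.011 / 288 = 0.0174 cm = 174 μm.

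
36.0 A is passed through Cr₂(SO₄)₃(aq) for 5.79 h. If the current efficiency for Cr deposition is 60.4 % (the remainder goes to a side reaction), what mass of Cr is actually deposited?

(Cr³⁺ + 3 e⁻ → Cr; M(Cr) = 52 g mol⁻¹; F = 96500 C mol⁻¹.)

81.4 g

Q = I·t = 36.00 × 20844 = 750400 C.
n(e⁻) = 750400/96500 = 7.776 mol; theoretically n(Cr) = 7.776/3 = 2.592 mol, m_theo = 134.8 g.
At 60.4 % efficiency, m_actual = 0.604 × 134.8 = 81.4 g.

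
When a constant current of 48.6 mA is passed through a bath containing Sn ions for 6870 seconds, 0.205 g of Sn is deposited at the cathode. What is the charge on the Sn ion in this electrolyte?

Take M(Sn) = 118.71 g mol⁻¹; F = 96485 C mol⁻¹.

+2

Q = I·t = 0.04860 A × 6870.0 s = 333.9 C, so n(e⁻) = 333.9/96485 = 0.003460 mol.
n(Sn) deposited = 0.205 / 118.71 = 0.001727 mol.
Electrons per atom = n(e⁻)/n(Sn) = 0.003460 / 0.001727 = 2.00 ≈ 2, so the ion is Sn²⁺.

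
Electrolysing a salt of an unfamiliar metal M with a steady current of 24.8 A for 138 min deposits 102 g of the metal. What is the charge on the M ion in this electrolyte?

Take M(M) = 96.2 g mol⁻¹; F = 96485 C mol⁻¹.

Q = I·t = 24.80 A × 8280.0 s = 205300 C, so n(e⁻) = 205300/96485 = 2.128 mol.
n(M) deposited = 102 / 96.2 = 1.060 mol.
Electrons per atom = n(e⁻)/n(M) = 2.128 / 1.060 = 2.01 ≈ 2, so the ion is M²⁺.

+2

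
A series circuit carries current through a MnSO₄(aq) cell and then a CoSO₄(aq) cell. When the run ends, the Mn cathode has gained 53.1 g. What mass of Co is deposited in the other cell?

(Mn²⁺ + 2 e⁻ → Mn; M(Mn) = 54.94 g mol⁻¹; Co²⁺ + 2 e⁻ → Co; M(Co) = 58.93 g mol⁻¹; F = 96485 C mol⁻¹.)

n(Mn) = 53.1 / 54.94 = 0.9665 mol.
Since Mn²⁺ + 2 e⁻ → Mn, n(e⁻) passed = 2 × 0.9665 = 1.933 mol.
Cells in series carry the same charge, so the same 1.933 mol of electrons passes through cell 2.
Co²⁺ + 2 e⁻ → Co, so n(Co) = 1.933 / 2 = 0.9665 mol.
m(Co) = 0.9665 × 58.93 = 57.0 g.

57.0 g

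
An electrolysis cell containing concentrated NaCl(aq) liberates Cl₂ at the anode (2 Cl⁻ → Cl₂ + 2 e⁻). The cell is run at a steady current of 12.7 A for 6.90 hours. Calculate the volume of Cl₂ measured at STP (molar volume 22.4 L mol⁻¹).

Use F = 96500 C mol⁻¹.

Q = I·t = 12.70 A × 24840 s = 315500 C.
n(e⁻) = Q/F = 315500 / 96500 = 3.269 mol.
2 electrons are transferred per Cl₂ molecule, so n(Cl₂) = 3.269 / 2 = 1.635 mol.
V = n × V_m = 1.635 × 22.4 = 36.6 L.

36.6 L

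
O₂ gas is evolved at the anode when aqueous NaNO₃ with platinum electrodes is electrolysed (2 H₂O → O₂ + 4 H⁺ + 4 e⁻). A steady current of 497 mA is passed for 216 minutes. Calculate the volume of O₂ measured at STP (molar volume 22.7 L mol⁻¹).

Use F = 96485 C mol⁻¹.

0.379 L

Q = I·t = 0.4970 A × 12960 s = 6441 C.
n(e⁻) = Q/F = 6441 / 96485 = 0.06676 mol.
4 electrons are transferred per O₂ molecule, so n(O₂) = 0.06676 / 4 = 0.01669 mol.
V = n × V_m = 0.01669 × 22.7 = 0.379 L.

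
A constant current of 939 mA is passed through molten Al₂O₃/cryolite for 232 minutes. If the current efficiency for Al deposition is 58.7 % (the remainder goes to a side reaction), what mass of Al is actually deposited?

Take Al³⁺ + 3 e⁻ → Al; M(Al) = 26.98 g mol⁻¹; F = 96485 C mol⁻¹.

Q = I·t = 0.9390 × 13920 = 13070 C.
n(e⁻) = 13070/96485 = 0.1355 mol; theoretically n(Al) = 0.1355/3 = 0.04516 mol, m_theo = 1.218 g.
At 58.7 % efficiency, m_actual = 0.587 × 1.218 = 0.715 g.

0.715 g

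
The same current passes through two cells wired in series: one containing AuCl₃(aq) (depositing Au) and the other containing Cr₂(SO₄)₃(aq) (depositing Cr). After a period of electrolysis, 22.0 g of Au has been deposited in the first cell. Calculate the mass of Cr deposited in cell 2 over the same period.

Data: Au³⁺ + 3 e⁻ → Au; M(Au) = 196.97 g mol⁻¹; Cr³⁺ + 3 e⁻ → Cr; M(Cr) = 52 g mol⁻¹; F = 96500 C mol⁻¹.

5.81 g

n(Au) = 22.0 / 196.97 = 0.1117 mol.
Since Au³⁺ + 3 e⁻ → Au, n(e⁻) passed = 3 × 0.1117 = 0.3351 mol.
Cells in series carry the same charge, so the same 0.3351 mol of electrons passes through cell 2.
Cr³⁺ + 3 e⁻ → Cr, so n(Cr) = 0.3351 / 3 = 0.1117 mol.
m(Cr) = 0.1117 × 52 = 5.81 g.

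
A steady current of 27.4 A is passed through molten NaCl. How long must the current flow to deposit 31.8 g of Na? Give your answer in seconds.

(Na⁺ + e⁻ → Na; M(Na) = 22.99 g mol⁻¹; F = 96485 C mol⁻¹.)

4870 s

n(Na) = m/M = 31.8 / 22.99 = 1.383 mol.
Each Na atom requires 1 electron, so n(e⁻) = 1 × 1.383 = 1.383 mol.
Q = n(e⁻)·F = 1.383 × 96485 = 133500 C.
t = Q/I = 133500 / 27.40 A = 4871 s.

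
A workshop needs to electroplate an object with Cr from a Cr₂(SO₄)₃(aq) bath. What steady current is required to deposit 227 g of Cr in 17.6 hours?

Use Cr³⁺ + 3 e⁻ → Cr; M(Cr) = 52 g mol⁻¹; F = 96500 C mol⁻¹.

19.9 A

n(Cr) = 227 / 52 = 4.365 mol.
n(e⁻) = 3 × 4.365 = 13.10 mol.
Q = n(e⁻)·F = 13.10 × 96500 = 1264000 C.
I = Q/t = 1264000 / 63360 s = 19.9 A.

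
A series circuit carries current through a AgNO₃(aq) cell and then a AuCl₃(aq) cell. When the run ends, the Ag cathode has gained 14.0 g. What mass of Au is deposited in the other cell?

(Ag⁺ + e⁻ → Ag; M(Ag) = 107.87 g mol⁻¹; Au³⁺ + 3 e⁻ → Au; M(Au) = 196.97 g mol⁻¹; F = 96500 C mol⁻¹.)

n(Ag) = 14.0 / 107.87 = 0.1298 mol.
Since Ag⁺ + e⁻ → Ag, n(e⁻) passed = 1 × 0.1298 = 0.1298 mol.
Cells in series carry the same charge, so the same 0.1298 mol of electrons passes through cell 2.
Au³⁺ + 3 e⁻ → Au, so n(Au) = 0.1298 / 3 = 0.04326 mol.
m(Au) = 0.04326 × 196.97 = 8.52 g.

8.52 g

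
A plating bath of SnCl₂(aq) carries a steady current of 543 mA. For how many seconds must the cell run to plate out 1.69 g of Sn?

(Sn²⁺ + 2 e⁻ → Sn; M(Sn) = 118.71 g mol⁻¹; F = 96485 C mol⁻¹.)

5060 s

n(Sn) = m/M = 1.69 / 118.71 = 0.01424 mol.
Each Sn atom requires 2 electrons, so n(e⁻) = 2 × 0.01424 = 0.02847 mol.
Q = n(e⁻)·F = 0.02847 × 96485 = 2747 C.
t = Q/I = 2747 / 0.5430 A = 5059 s.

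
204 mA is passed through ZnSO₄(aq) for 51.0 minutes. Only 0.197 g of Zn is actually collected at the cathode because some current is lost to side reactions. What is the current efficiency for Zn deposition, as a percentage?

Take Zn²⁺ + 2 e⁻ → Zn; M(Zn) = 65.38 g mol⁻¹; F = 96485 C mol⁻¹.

Q = I·t = 0.2040 × 3060.0 = 624.2 C; n(e⁻) = 624.2/96485 = 0.006470 mol.
Theoretical n(Zn) = n(e⁻)/2 = 0.003235 mol, i.e. m_theo = 0.003235 × 65.38 = 0.2115 g.
Efficiency = m_actual / m_theo = 0.197 / 0.2115 = 93.1 %.

93.1 %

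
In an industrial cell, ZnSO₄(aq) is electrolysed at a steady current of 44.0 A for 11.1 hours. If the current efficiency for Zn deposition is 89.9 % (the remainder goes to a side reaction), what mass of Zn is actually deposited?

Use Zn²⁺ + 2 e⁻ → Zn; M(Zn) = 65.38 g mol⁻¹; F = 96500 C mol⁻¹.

535 g

Q = I·t = 44.00 × 39960 = 1758000 C.
n(e⁻) = 1758000/96500 = 18.22 mol; theoretically n(Zn) = 18.22/2 = 9.110 mol, m_theo = 595.6 g.
At 89.9 % efficiency, m_actual = 0.899 × 595.6 = 535 g.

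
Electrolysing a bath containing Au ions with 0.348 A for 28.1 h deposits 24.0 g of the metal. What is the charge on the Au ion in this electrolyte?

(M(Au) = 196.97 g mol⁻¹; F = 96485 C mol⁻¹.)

+3

Q = I·t = 0.3480 A × 101160 s = 35200 C, so n(e⁻) = 35200/96485 = 0.3649 mol.
n(Au) deposited = 24.0 / 196.97 = 0.1218 mol.
Electrons per atom = n(e⁻)/n(Au) = 0.3649 / 0.1218 = 2.99 ≈ 3, so the ion is Au³⁺.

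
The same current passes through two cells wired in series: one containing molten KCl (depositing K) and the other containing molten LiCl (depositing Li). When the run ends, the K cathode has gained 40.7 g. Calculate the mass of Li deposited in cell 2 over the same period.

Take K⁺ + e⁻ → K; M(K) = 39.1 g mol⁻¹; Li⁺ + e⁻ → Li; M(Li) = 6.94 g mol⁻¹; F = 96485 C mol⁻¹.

7.22 g

n(K) = 40.7 / 39.1 = 1.041 mol.
Since K⁺ + e⁻ → K, n(e⁻) passed = 1 × 1.041 = 1.041 mol.
Cells in series carry the same charge, so the same 1.041 mol of electrons passes through cell 2.
Li⁺ + e⁻ → Li, so n(Li) = 1.041 / 1 = 1.041 mol.
m(Li) = 1.041 × 6.94 = 7.22 g.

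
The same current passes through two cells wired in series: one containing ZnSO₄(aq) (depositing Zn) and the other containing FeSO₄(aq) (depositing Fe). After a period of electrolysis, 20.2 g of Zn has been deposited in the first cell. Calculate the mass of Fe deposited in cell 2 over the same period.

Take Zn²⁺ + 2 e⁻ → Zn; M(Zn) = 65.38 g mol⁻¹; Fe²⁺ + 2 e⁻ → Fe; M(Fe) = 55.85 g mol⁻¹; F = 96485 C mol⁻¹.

n(Zn) = 20.2 / 65.38 = 0.3090 mol.
Since Zn²⁺ + 2 e⁻ → Zn, n(e⁻) passed = 2 × 0.3090 = 0.6179 mol.
Cells in series carry the same charge, so the same 0.6179 mol of electrons passes through cell 2.
Fe²⁺ + 2 e⁻ → Fe, so n(Fe) = 0.6179 / 2 = 0.3090 mol.
m(Fe) = 0.3090 × 55.85 = 17.3 g.

17.3 g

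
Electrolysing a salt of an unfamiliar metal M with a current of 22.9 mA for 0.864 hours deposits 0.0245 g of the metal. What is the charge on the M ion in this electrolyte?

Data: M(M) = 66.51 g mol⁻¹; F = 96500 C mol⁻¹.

Q = I·t = 0.02290 A × 3110.4 s = 71.23 C, so n(e⁻) = 71.23/96500 = 0.0007381 mol.
n(M) deposited = 0.0245 / 66.51 = 0.0003684 mol.
Electrons per atom = n(e⁻)/n(M) = 0.0007381 / 0.0003684 = 2.00 ≈ 2, so the ion is M²⁺.

+2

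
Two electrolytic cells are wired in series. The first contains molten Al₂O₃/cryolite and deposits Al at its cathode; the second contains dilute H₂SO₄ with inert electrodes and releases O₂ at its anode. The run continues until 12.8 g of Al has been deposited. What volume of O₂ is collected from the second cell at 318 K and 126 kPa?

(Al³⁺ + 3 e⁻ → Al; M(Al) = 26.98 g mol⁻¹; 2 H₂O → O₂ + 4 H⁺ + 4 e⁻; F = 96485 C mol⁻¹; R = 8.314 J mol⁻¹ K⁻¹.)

n(Al) = 12.8 / 26.98 = 0.4744 mol, so n(e⁻) = 3 × 0.4744 = 1.423 mol.
The cells are in series, so the same 1.423 mol of electrons passes through the second cell.
2 H₂O → O₂ + 4 H⁺ + 4 e⁻ — 4 mol e⁻ per mol O₂, so n(O₂) = 1.423/4 = 0.3558 mol.
V = nRT/P = (0.3558 × 8.314 × 318) / (126 × 10³) = 0.00747 m³ = 7.47 L.

7.47 L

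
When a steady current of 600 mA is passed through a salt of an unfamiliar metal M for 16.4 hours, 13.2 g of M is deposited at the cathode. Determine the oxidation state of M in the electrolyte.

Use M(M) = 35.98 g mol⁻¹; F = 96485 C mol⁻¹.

+1

Q = I·t = 0.6000 A × 59040 s = 35420 C, so n(e⁻) = 35420/96485 = 0.3671 mol.
n(M) deposited = 13.2 / 35.98 = 0.3669 mol.
Electrons per atom = n(e⁻)/n(M) = 0.3671 / 0.3669 = 1.00 ≈ 1, so the ion is M⁺.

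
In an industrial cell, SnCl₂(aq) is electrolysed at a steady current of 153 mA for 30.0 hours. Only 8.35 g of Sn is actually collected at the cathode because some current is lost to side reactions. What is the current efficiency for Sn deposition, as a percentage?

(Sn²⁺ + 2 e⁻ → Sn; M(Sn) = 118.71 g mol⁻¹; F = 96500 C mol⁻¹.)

Q = I·t = 0.1530 × 108000 = 16520 C; n(e⁻) = 16520/96500 = 0.1712 mol.
Theoretical n(Sn) = n(e⁻)/2 = 0.08562 mol, i.e. m_theo = 0.08562 × 118.71 = 10.16 g.
Efficiency = m_actual / m_theo = 8.35 / 10.16 = 82.2 %.

82.2 %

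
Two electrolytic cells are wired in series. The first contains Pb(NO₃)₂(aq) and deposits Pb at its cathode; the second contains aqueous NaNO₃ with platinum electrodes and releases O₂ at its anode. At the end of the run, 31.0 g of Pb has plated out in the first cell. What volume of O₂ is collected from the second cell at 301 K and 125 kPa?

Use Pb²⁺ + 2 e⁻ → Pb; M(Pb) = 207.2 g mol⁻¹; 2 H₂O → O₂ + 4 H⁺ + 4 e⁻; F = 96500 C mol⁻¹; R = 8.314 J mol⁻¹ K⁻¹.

n(Pb) = 31.0 / 207.2 = 0.1496 mol, so n(e⁻) = 2 × 0.1496 = 0.2992 mol.
The cells are in series, so the same 0.2992 mol of electrons passes through the second cell.
2 H₂O → O₂ + 4 H⁺ + 4 e⁻ — 4 mol e⁻ per mol O₂, so n(O₂) = 0.2992/4 = 0.07481 mol.
V = nRT/P = (0.07481 × 8.314 × 301) / (125 × 10³) = 0.00150 m³ = 1.50 L.

1.50 L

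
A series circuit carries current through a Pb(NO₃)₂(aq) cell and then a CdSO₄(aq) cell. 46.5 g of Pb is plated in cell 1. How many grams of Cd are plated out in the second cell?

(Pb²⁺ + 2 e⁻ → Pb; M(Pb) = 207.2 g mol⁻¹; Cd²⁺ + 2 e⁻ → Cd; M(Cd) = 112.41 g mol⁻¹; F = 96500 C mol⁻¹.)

n(Pb) = 46.5 / 207.2 = 0.2244 mol.
Since Pb²⁺ + 2 e⁻ → Pb, n(e⁻) passed = 2 × 0.2244 = 0.4488 mol.
Cells in series carry the same charge, so the same 0.4488 mol of electrons passes through cell 2.
Cd²⁺ + 2 e⁻ → Cd, so n(Cd) = 0.4488 / 2 = 0.2244 mol.
m(Cd) = 0.2244 × 112.41 = 25.2 g.

25.2 g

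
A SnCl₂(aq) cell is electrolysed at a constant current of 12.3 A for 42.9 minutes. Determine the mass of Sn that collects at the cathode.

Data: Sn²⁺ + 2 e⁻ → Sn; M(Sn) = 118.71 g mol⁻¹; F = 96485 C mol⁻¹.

19.5 g

Q = I·t = 12.30 A × 2574.0 s = 31660 C.
n(e⁻) = Q/F = 31660 / 96485 = 0.3281 mol.
Sn²⁺ + 2 e⁻ → Sn, so n(Sn) = n(e⁻)/2 = 0.1641 mol.
m = n·M = 0.1641 × 118.71 = 19.5 g.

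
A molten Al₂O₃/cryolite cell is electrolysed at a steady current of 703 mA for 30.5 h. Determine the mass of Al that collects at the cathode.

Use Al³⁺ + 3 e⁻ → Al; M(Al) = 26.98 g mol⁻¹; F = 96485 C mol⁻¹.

Q = I·t = 0.7030 A × 109800 s = 77190 C.
n(e⁻) = Q/F = 77190 / 96485 = 0.8000 mol.
Al³⁺ + 3 e⁻ → Al, so n(Al) = n(e⁻)/3 = 0.2667 mol.
m = n·M = 0.2667 × 26.98 = 7.19 g.

7.19 g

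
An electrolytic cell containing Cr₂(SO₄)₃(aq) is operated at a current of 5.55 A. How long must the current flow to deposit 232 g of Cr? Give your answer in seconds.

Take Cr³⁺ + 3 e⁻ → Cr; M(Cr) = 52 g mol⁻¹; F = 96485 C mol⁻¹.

2.33 × 10⁵ s

n(Cr) = m/M = 232 / 52 = 4.462 mol.
Each Cr atom requires 3 electrons, so n(e⁻) = 3 × 4.462 = 13.38 mol.
Q = n(e⁻)·F = 13.38 × 96485 = 1291000 C.
t = Q/I = 1291000 / 5.550 A = 232700 s.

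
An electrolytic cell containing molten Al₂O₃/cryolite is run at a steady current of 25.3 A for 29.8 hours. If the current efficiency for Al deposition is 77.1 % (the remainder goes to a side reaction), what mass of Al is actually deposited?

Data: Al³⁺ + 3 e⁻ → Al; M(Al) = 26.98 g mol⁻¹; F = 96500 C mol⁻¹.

195 g

Q = I·t = 25.30 × 107280 = 2714000 C.
n(e⁻) = 2714000/96500 = 28.13 mol; theoretically n(Al) = 28.13/3 = 9.375 mol, m_theo = 252.9 g.
At 77.1 % efficiency, m_actual = 0.771 × 252.9 = 195 g.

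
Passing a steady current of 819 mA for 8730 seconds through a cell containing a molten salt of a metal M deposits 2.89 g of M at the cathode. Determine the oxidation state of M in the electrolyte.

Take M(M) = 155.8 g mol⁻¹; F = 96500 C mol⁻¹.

+4

Q = I·t = 0.8190 A × 8730.0 s = 7150 C, so n(e⁻) = 7150/96500 = 0.07409 mol.
n(M) deposited = 2.89 / 155.8 = 0.01855 mol.
Electrons per atom = n(e⁻)/n(M) = 0.07409 / 0.01855 = 3.99 ≈ 4, so the ion is M⁴⁺.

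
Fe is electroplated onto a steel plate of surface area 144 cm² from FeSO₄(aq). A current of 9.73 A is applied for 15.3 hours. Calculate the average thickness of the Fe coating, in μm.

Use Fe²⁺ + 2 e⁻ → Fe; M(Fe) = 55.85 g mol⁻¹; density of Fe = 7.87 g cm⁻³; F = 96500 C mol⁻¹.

Q = I·t = 9.730 × 55080 = 535900 C; n(e⁻) = 5.554 mol.
n(Fe) = n(e⁻)/2 = 2.777 mol, so m = 2.777 × 55.85 = 155.1 g.
Volume = m/ρ = 155.1 / 7.87 = 19.71 cm³.
Thickness = V/A = 19.71 / 144 = 0.137 cm = 1370 μm.

1370 μm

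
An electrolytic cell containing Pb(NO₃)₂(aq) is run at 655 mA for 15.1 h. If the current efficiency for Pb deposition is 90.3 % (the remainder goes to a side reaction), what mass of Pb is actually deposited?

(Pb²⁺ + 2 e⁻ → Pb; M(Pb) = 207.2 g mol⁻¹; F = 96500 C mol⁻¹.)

34.5 g

Q = I·t = 0.6550 × 54360 = 35610 C.
n(e⁻) = 35610/96500 = 0.3690 mol; theoretically n(Pb) = 0.3690/2 = 0.1845 mol, m_theo = 38.23 g.
At 90.3 % efficiency, m_actual = 0.903 × 38.23 = 34.5 g.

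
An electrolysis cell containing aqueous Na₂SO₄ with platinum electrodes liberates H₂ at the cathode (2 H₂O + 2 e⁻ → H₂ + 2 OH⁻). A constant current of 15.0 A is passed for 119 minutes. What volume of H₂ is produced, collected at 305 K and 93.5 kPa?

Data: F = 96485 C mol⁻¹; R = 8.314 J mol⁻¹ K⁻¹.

Q = I·t = 15.00 A × 7140.0 s = 107100 C.
n(e⁻) = Q/F = 107100 / 96485 = 1.110 mol.
2 electrons are transferred per H₂ molecule, so n(H₂) = 1.110 / 2 = 0.5550 mol.
V = nRT/P = (0.5550 × 8.314 × 305) / (93.5 × 10³ Pa) = 0.0151 m³ = 15.1 L.

15.1 L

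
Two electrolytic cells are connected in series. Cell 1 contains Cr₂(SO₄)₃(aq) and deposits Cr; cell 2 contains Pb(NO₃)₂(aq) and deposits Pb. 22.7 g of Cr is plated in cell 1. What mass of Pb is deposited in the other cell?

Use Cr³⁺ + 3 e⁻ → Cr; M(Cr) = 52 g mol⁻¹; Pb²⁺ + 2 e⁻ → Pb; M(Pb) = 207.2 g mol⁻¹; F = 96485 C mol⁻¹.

136 g

n(Cr) = 22.7 / 52 = 0.4365 mol.
Since Cr³⁺ + 3 e⁻ → Cr, n(e⁻) passed = 3 × 0.4365 = 1.310 mol.
Cells in series carry the same charge, so the same 1.310 mol of electrons passes through cell 2.
Pb²⁺ + 2 e⁻ → Pb, so n(Pb) = 1.310 / 2 = 0.6548 mol.
m(Pb) = 0.6548 × 207.2 = 136 g.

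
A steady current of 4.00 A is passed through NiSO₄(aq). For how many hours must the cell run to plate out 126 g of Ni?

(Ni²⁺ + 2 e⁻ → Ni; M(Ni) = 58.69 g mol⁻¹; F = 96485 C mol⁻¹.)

n(Ni) = m/M = 126 / 58.69 = 2.147 mol.
Each Ni atom requires 2 electrons, so n(e⁻) = 2 × 2.147 = 4.294 mol.
Q = n(e⁻)·F = 4.294 × 96485 = 414300 C.
t = Q/I = 414300 / 4.000 A = 103600 s = 28.8 h.

28.8 h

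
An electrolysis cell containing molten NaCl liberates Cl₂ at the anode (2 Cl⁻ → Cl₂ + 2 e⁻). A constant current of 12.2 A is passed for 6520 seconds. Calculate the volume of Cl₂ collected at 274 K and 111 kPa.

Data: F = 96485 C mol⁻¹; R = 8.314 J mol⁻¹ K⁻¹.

Q = I·t = 12.20 A × 6520.0 s = 79540 C.
n(e⁻) = Q/F = 79540 / 96485 = 0.8244 mol.
2 electrons are transferred per Cl₂ molecule, so n(Cl₂) = 0.8244 / 2 = 0.4122 mol.
V = nRT/P = (0.4122 × 8.314 × 274) / (111 × 10³ Pa) = 0.00846 m³ = 8.46 L.

8.46 L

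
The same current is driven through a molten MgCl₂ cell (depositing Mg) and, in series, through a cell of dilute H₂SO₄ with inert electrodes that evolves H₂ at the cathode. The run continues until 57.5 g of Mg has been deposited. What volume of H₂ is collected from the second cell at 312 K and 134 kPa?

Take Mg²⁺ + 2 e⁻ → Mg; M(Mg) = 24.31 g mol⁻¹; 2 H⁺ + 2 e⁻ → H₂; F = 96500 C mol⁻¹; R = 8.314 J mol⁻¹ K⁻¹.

45.8 L

n(Mg) = 57.5 / 24.31 = 2.365 mol, so n(e⁻) = 2 × 2.365 = 4.731 mol.
The cells are in series, so the same 4.731 mol of electrons passes through the second cell.
2 H⁺ + 2 e⁻ → H₂ — 2 mol e⁻ per mol H₂, so n(H₂) = 4.731/2 = 2.365 mol.
V = nRT/P = (2.365 × 8.314 × 312) / (134 × 10³) = 0.0458 m³ = 45.8 L.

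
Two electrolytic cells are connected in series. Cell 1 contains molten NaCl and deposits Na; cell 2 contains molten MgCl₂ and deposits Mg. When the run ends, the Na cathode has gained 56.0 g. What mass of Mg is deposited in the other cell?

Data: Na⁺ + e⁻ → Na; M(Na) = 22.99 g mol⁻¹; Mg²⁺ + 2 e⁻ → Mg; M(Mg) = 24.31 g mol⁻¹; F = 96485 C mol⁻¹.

n(Na) = 56.0 / 22.99 = 2.436 mol.
Since Na⁺ + e⁻ → Na, n(e⁻) passed = 1 × 2.436 = 2.436 mol.
Cells in series carry the same charge, so the same 2.436 mol of electrons passes through cell 2.
Mg²⁺ + 2 e⁻ → Mg, so n(Mg) = 2.436 / 2 = 1.218 mol.
m(Mg) = 1.218 × 24.31 = 29.6 g.

29.6 g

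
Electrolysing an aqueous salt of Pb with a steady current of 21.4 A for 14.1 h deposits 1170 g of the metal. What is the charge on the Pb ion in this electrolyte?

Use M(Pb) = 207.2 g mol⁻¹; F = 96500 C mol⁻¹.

Q = I·t = 21.40 A × 50760 s = 1086000 C, so n(e⁻) = 1086000/96500 = 11.26 mol.
n(Pb) deposited = 1170 / 207.2 = 5.647 mol.
Electrons per atom = n(e⁻)/n(Pb) = 11.26 / 5.647 = 1.99 ≈ 2, so the ion is Pb²⁺.

+2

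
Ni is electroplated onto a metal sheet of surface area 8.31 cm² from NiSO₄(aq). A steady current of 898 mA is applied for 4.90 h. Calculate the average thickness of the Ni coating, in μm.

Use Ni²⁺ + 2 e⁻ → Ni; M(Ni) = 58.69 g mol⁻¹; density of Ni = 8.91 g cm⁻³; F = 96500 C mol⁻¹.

Q = I·t = 0.8980 × 17640 = 15840 C; n(e⁻) = 0.1642 mol.
n(Ni) = n(e⁻)/2 = 0.08208 mol, so m = 0.08208 × 58.69 = 4.817 g.
Volume = m/ρ = 4.817 / 8.91 = 0.5406 cm³.
Thickness = V/A = 0.5406 / 8.31 = 0.0651 cm = 651 μm.

651 μm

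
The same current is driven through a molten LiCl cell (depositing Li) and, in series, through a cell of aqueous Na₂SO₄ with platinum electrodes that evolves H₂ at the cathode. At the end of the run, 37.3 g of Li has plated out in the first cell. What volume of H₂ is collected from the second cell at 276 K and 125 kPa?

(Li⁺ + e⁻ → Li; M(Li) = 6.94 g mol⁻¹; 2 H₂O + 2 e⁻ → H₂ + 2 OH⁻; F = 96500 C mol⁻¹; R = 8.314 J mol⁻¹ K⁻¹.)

n(Li) = 37.3 / 6.94 = 5.375 mol, so n(e⁻) = 1 × 5.375 = 5.375 mol.
The cells are in series, so the same 5.375 mol of electrons passes through the second cell.
2 H₂O + 2 e⁻ → H₂ + 2 OH⁻ — 2 mol e⁻ per mol H₂, so n(H₂) = 5.375/2 = 2.687 mol.
V = nRT/P = (2.687 × 8.314 × 276) / (125 × 10³) = 0.0493 m³ = 49.3 L.

49.3 L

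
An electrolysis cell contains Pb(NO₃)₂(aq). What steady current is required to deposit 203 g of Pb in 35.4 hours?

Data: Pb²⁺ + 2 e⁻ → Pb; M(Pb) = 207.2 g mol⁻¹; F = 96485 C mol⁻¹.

1.48 A

n(Pb) = 203 / 207.2 = 0.9797 mol.
n(e⁻) = 2 × 0.9797 = 1.959 mol.
Q = n(e⁻)·F = 1.959 × 96485 = 189100 C.
I = Q/t = 189100 / 127440 s = 1.48 A.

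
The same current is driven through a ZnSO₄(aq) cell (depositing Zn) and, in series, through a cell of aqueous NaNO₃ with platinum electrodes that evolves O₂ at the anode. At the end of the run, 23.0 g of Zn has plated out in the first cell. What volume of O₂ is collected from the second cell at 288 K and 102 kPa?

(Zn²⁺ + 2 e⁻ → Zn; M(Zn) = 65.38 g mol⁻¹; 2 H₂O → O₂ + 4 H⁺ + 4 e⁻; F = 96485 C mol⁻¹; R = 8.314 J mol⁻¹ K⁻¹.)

n(Zn) = 23.0 / 65.38 = 0.3518 mol, so n(e⁻) = 2 × 0.3518 = 0.7036 mol.
The cells are in series, so the same 0.7036 mol of electrons passes through the second cell.
2 H₂O → O₂ + 4 H⁺ + 4 e⁻ — 4 mol e⁻ per mol O₂, so n(O₂) = 0.7036/4 = 0.1759 mol.
V = nRT/P = (0.1759 × 8.314 × 288) / (102 × 10³) = 0.00413 m³ = 4.13 L.

4.13 L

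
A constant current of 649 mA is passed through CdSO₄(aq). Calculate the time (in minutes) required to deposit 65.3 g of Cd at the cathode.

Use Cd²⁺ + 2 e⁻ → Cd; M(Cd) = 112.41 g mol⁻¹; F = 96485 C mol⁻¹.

n(Cd) = m/M = 65.3 / 112.41 = 0.5809 mol.
Each Cd atom requires 2 electrons, so n(e⁻) = 2 × 0.5809 = 1.162 mol.
Q = n(e⁻)·F = 1.162 × 96485 = 112100 C.
t = Q/I = 112100 / 0.6490 A = 172700 s = 2880 min.

2880 min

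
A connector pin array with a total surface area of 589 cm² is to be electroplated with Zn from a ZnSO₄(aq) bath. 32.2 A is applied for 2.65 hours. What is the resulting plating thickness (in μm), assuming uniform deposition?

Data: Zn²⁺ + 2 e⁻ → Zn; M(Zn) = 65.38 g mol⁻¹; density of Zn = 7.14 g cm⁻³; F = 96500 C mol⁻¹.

Q = I·t = 32.20 × 9540.0 = 307200 C; n(e⁻) = 3.183 mol.
n(Zn) = n(e⁻)/2 = 1.592 mol, so m = 1.592 × 65.38 = 104.1 g.
Volume = m/ρ = 104.1 / 7.14 = 14.57 cm³.
Thickness = V/A = 14.57 / 589 = 0.0247 cm = 247 μm.

247 μm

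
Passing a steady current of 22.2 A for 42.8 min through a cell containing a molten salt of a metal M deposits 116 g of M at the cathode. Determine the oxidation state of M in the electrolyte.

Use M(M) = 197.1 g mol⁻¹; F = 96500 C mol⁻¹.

+1

Q = I·t = 22.20 A × 2568.0 s = 57010 C, so n(e⁻) = 57010/96500 = 0.5908 mol.
n(M) deposited = 116 / 197.1 = 0.5885 mol.
Electrons per atom = n(e⁻)/n(M) = 0.5908 / 0.5885 = 1.00 ≈ 1, so the ion is M⁺.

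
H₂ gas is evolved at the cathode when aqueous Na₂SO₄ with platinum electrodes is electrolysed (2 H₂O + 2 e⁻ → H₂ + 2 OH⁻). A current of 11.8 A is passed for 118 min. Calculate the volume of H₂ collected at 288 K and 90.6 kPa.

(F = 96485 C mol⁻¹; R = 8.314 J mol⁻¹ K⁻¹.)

11.4 L

Q = I·t = 11.80 A × 7080.0 s = 83540 C.
n(e⁻) = Q/F = 83540 / 96485 = 0.8659 mol.
2 electrons are transferred per H₂ molecule, so n(H₂) = 0.8659 / 2 = 0.4329 mol.
V = nRT/P = (0.4329 × 8.314 × 288) / (90.6 × 10³ Pa) = 0.0114 m³ = 11.4 L.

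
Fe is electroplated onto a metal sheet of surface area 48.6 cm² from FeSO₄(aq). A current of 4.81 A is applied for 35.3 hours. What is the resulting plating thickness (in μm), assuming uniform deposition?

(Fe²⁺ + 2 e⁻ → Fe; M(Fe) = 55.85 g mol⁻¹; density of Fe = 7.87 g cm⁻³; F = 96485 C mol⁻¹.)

4630 μm

Q = I·t = 4.810 × 127080 = 611300 C; n(e⁻) = 6.335 mol.
n(Fe) = n(e⁻)/2 = 3.168 mol, so m = 3.168 × 55.85 = 176.9 g.
Volume = m/ρ = 176.9 / 7.87 = 22.48 cm³.
Thickness = V/A = 22.48 / 48.6 = 0.463 cm = 4630 μm.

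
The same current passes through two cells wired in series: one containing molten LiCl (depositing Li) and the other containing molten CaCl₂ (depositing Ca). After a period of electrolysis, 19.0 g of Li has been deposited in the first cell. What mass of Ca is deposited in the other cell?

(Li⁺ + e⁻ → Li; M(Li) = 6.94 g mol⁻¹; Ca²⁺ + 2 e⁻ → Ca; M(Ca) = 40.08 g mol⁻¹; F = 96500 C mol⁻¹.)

54.9 g

n(Li) = 19.0 / 6.94 = 2.738 mol.
Since Li⁺ + e⁻ → Li, n(e⁻) passed = 1 × 2.738 = 2.738 mol.
Cells in series carry the same charge, so the same 2.738 mol of electrons passes through cell 2.
Ca²⁺ + 2 e⁻ → Ca, so n(Ca) = 2.738 / 2 = 1.369 mol.
m(Ca) = 1.369 × 40.08 = 54.9 g.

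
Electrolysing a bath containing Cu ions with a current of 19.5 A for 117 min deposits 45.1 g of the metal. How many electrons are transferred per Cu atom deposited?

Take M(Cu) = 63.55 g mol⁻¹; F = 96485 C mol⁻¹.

2

Q = I·t = 19.50 A × 7020.0 s = 136900 C, so n(e⁻) = 136900/96485 = 1.419 mol.
n(Cu) deposited = 45.1 / 63.55 = 0.7097 mol.
Electrons per atom = n(e⁻)/n(Cu) = 1.419 / 0.7097 = 2.00 ≈ 2, so the ion is Cu²⁺.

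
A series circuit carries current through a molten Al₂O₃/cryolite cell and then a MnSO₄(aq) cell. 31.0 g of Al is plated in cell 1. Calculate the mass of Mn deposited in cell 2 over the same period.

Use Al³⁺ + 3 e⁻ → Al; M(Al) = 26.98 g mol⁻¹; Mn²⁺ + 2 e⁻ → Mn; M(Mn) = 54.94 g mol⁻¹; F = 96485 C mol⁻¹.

n(Al) = 31.0 / 26.98 = 1.149 mol.
Since Al³⁺ + 3 e⁻ → Al, n(e⁻) passed = 3 × 1.149 = 3.447 mol.
Cells in series carry the same charge, so the same 3.447 mol of electrons passes through cell 2.
Mn²⁺ + 2 e⁻ → Mn, so n(Mn) = 3.447 / 2 = 1.723 mol.
m(Mn) = 1.723 × 54.94 = 94.7 g.

94.7 g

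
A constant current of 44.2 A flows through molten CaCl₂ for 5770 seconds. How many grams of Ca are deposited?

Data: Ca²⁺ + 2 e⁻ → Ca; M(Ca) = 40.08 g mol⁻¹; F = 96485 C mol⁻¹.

53.0 g

Q = I·t = 44.20 A × 5770.0 s = 255000 C.
n(e⁻) = Q/F = 255000 / 96485 = 2.643 mol.
Ca²⁺ + 2 e⁻ → Ca, so n(Ca) = n(e⁻)/2 = 1.322 mol.
m = n·M = 1.322 × 40.08 = 53.0 g.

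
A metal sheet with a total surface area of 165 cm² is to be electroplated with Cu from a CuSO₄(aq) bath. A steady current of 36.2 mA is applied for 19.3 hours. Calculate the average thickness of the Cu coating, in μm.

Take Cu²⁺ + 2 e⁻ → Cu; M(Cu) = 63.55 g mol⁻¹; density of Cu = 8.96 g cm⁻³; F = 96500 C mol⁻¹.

Q = I·t = 0.03620 × 69480 = 2515 C; n(e⁻) = 0.02606 mol.
n(Cu) = n(e⁻)/2 = 0.01303 mol, so m = 0.01303 × 63.55 = 0.8282 g.
Volume = m/ρ = 0.8282 / 8.96 = 0.09243 cm³.
Thickness = V/A = 0.09243 / 165 = 5.60 × 10⁻⁴ cm = 5.60 μm.

5.60 μm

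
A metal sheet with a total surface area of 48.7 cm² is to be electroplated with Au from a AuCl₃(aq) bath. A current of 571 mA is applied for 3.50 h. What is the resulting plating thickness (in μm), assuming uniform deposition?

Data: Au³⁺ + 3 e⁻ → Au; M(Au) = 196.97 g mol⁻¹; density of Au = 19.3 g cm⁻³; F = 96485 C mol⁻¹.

Q = I·t = 0.5710 × 12600 = 7195 C; n(e⁻) = 0.07457 mol.
n(Au) = n(e⁻)/3 = 0.02486 mol, so m = 0.02486 × 196.97 = 4.896 g.
Volume = m/ρ = 4.896 / 19.3 = 0.2537 cm³.
Thickness = V/A = 0.2537 / 48.7 = 0.00521 cm = 52.1 μm.

52.1 μm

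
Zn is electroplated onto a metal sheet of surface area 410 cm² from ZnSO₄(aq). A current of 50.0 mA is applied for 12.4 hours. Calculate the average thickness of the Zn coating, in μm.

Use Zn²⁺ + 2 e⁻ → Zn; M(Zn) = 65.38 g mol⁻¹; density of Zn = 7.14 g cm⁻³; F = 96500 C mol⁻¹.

2.58 μm

Q = I·t = 0.05000 × 44640 = 2232 C; n(e⁻) = 0.02313 mol.
n(Zn) = n(e⁻)/2 = 0.01156 mol, so m = 0.01156 × 65.38 = 0.7561 g.
Volume = m/ρ = 0.7561 / 7.14 = 0.1059 cm³.
Thickness = V/A = 0.1059 / 410 = 2.58 × 10⁻⁴ cm = 2.58 μm.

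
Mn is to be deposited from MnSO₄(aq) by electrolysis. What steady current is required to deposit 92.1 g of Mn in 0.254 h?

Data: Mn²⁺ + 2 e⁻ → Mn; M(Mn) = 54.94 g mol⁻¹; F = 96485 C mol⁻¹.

n(Mn) = 92.1 / 54.94 = 1.676 mol.
n(e⁻) = 2 × 1.676 = 3.353 mol.
Q = n(e⁻)·F = 3.353 × 96485 = 323500 C.
I = Q/t = 323500 / 914.40 s = 354 A.

354 A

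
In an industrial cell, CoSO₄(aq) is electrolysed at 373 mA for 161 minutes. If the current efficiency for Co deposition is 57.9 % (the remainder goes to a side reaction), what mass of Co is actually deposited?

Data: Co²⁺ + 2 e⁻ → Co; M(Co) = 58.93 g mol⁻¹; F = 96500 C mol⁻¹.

Q = I·t = 0.3730 × 9660.0 = 3603 C.
n(e⁻) = 3603/96500 = 0.03734 mol; theoretically n(Co) = 0.03734/2 = 0.01867 mol, m_theo = 1.100 g.
At 57.9 % efficiency, m_actual = 0.579 × 1.100 = 0.637 g.

0.637 g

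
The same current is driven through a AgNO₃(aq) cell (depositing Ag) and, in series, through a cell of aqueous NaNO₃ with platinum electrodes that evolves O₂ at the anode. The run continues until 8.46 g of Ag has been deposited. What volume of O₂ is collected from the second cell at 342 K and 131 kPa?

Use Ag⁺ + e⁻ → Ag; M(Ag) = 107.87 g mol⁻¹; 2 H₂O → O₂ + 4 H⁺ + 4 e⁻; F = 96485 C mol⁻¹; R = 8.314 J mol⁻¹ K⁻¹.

n(Ag) = 8.46 / 107.87 = 0.07843 mol, so n(e⁻) = 1 × 0.07843 = 0.07843 mol.
The cells are in series, so the same 0.07843 mol of electrons passes through the second cell.
2 H₂O → O₂ + 4 H⁺ + 4 e⁻ — 4 mol e⁻ per mol O₂, so n(O₂) = 0.07843/4 = 0.01961 mol.
V = nRT/P = (0.01961 × 8.314 × 342) / (131 × 10³) = 4.26 × 10⁻⁴ m³ = 0.426 L.

0.426 L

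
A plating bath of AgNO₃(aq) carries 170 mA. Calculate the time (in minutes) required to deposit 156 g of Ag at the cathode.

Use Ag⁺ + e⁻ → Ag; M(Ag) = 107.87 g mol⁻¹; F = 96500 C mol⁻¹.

13700 min

n(Ag) = m/M = 156 / 107.87 = 1.446 mol.
Each Ag atom requires 1 electron, so n(e⁻) = 1 × 1.446 = 1.446 mol.
Q = n(e⁻)·F = 1.446 × 96500 = 139600 C.
t = Q/I = 139600 / 0.1700 A = 820900 s = 13700 min.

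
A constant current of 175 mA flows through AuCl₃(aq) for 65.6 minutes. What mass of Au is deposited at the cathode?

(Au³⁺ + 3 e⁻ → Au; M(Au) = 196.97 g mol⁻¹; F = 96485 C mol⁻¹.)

Q = I·t = 0.1750 A × 3936.0 s = 688.8 C.
n(e⁻) = Q/F = 688.8 / 96485 = 0.007139 mol.
Au³⁺ + 3 e⁻ → Au, so n(Au) = n(e⁻)/3 = 0.002380 mol.
m = n·M = 0.002380 × 196.97 = 0.469 g.

0.469 g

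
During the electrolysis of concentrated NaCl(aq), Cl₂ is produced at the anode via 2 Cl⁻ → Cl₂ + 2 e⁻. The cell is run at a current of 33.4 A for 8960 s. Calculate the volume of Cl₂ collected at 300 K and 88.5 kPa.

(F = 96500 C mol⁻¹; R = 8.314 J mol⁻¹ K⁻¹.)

Q = I·t = 33.40 A × 8960.0 s = 299300 C.
n(e⁻) = Q/F = 299300 / 96500 = 3.101 mol.
2 electrons are transferred per Cl₂ molecule, so n(Cl₂) = 3.101 / 2 = 1.551 mol.
V = nRT/P = (1.551 × 8.314 × 300) / (88.5 × 10³ Pa) = 0.0437 m³ = 43.7 L.

43.7 L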